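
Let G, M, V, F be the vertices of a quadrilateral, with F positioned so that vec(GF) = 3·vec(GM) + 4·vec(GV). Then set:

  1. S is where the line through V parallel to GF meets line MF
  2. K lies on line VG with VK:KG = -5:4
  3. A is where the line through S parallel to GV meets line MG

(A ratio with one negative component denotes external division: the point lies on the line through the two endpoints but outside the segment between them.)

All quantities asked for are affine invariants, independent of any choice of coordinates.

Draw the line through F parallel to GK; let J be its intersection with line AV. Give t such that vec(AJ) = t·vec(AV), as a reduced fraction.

Work in coordinates with G = (0, 0), M = (1, 0), V = (0, 1), F = (3, 4).
1. S is where the line through V parallel to GF meets line MF ⇒ S = (9/2, 7)
2. K lies on line VG with VK:KG = -5:4 ⇒ K = (0, -4)
3. A is where the line through S parallel to GV meets line MG ⇒ A = (9/2, 0)
through F parallel to GK: direction (0, -4); meets AV at J = (3, 1/3)
J = A + t·(V−A) with t = 1/3

t = 1/3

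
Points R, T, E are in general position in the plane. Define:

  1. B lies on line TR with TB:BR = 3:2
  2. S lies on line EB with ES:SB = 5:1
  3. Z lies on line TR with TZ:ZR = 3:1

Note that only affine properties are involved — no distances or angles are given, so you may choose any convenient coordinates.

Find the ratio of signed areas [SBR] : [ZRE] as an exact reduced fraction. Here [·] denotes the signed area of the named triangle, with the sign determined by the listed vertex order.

[SBR]:[ZRE] = 4/15

Set R = (0, 0), T = (1, 0), E = (0, 1); any affine frame gives the same invariant.
1. B lies on line TR with TB:BR = 3:2 ⇒ B = (2/5, 0)
2. S lies on line EB with ES:SB = 5:1 ⇒ S = (1/3, 1/6)
3. Z lies on line TR with TZ:ZR = 3:1 ⇒ Z = (1/4, 0)
2·[SBR] = -1/15, 2·[ZRE] = -1/4
[SBR]:[ZRE] = -1/15:-1/4 = 4/15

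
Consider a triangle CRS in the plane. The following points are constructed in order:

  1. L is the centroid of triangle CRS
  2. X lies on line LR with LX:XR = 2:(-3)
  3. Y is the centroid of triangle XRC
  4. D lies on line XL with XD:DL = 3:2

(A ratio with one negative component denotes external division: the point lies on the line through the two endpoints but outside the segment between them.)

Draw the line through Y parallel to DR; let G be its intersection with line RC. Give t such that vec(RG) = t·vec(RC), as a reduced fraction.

t = 1/3

Assign C = (0, 0), R = (1, 0), S = (0, 1) — the answer is frame-independent, so this choice is without loss of generality.
1. L is the centroid of triangle CRS ⇒ L = (1/3, 1/3)
2. X lies on line LR with LX:XR = 2:(-3) ⇒ X = (-1, 1)
3. Y is the centroid of triangle XRC ⇒ Y = (0, 1/3)
4. D lies on line XL with XD:DL = 3:2 ⇒ D = (-1/5, 3/5)
through Y parallel to DR: direction (6/5, -3/5); meets RC at G = (2/3, 0)
G = R + t·(C−R) with t = 1/3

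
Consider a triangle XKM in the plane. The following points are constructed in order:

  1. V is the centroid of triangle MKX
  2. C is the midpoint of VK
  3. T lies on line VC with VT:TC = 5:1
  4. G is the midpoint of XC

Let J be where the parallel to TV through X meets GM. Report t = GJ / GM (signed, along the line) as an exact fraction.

Work in coordinates with X = (0, 0), K = (1, 0), M = (0, 1).
1. V is the centroid of triangle MKX ⇒ V = (1/3, 1/3)
2. C is the midpoint of VK ⇒ C = (2/3, 1/6)
3. T lies on line VC with VT:TC = 5:1 ⇒ T = (11/18, 7/36)
4. G is the midpoint of XC ⇒ G = (1/3, 1/12)
through X parallel to TV: direction (-5/18, 5/36); meets GM at J = (4/9, -2/9)
J = G + t·(M−G) with t = -1/3

t = -1/3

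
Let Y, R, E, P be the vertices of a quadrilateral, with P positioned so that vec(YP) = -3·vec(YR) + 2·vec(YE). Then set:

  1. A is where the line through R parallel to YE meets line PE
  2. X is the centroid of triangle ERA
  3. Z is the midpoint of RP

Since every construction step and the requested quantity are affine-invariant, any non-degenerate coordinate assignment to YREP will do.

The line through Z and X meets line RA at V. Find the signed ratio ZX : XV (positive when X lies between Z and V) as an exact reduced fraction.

Choose coordinates Y = (0, 0), R = (1, 0), E = (0, 1), P = (-3, 2).
1. A is where the line through R parallel to YE meets line PE ⇒ A = (1, 2/3)
2. X is the centroid of triangle ERA ⇒ X = (2/3, 5/9)
3. Z is the midpoint of RP ⇒ Z = (-1, 1)
line ZX meets RA at V = (1, 7/15)
X = Z + t·(V−Z) with t = 5/6, so ZX:XV = 5/6:1/6

ZX:XV = 5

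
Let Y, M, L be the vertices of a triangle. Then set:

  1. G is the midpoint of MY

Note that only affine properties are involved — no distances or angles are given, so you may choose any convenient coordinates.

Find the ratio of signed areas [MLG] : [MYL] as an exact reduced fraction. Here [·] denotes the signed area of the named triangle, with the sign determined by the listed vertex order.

Set Y = (0, 0), M = (1, 0), L = (0, 1); any affine frame gives the same invariant.
1. G is the midpoint of MY ⇒ G = (1/2, 0)
2·[MLG] = 1/2, 2·[MYL] = -1
[MLG]:[MYL] = 1/2:-1 = -1/2

[MLG]:[MYL] = -1/2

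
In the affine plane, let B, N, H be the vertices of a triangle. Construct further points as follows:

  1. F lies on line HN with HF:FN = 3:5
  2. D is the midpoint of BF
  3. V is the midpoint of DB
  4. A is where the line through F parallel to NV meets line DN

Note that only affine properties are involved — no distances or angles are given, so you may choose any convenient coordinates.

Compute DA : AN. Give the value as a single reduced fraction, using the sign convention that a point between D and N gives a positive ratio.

DA:AN = -2/3

Assign B = (0, 0), N = (1, 0), H = (0, 1) — the answer is frame-independent, so this choice is without loss of generality.
1. F lies on line HN with HF:FN = 3:5 ⇒ F = (3/8, 5/8)
2. D is the midpoint of BF ⇒ D = (3/16, 5/16)
3. V is the midpoint of DB ⇒ V = (3/32, 5/32)
4. A is where the line through F parallel to NV meets line DN ⇒ A = (-23/16, 15/16)
A = D + t·(N−D) with t = -2, so DA:AN = t:(1−t) = -2:3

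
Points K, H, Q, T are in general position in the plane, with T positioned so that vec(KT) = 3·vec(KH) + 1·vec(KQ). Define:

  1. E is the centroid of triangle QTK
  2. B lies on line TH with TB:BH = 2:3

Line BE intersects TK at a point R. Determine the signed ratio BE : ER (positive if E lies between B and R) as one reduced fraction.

Assign K = (0, 0), H = (1, 0), Q = (0, 1), T = (3, 1) — the answer is frame-independent, so this choice is without loss of generality.
1. E is the centroid of triangle QTK ⇒ E = (1, 2/3)
2. B lies on line TH with TB:BH = 2:3 ⇒ B = (11/5, 3/5)
line BE meets TK at R = (13/7, 13/21)
E = B + t·(R−B) with t = 7/2, so BE:ER = 7/2:-5/2

BE:ER = -7/5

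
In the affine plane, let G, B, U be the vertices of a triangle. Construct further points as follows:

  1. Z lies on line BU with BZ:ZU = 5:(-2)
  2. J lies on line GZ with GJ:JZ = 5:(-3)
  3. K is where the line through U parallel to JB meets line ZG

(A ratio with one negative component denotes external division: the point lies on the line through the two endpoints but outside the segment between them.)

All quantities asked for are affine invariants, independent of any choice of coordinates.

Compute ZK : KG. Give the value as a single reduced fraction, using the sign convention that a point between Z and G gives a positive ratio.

ZK:KG = -3/8

Set G = (0, 0), B = (1, 0), U = (0, 1); any affine frame gives the same invariant.
1. Z lies on line BU with BZ:ZU = 5:(-2) ⇒ Z = (-2/3, 5/3)
2. J lies on line GZ with GJ:JZ = 5:(-3) ⇒ J = (-5/3, 25/6)
3. K is where the line through U parallel to JB meets line ZG ⇒ K = (-16/15, 8/3)
K = Z + t·(G−Z) with t = -3/5, so ZK:KG = t:(1−t) = -3/5:8/5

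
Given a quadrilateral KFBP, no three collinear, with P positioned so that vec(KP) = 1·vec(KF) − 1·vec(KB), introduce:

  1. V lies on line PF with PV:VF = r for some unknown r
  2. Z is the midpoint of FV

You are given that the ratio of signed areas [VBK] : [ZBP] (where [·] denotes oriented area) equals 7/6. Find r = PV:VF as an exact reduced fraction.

r = 5/2

Choose coordinates K = (0, 0), F = (1, 0), B = (0, 1), P = (1, -1).
1. With PV:VF = r, write λ = r/(r+1) so V = P + λ·(F−P); V is affine-linear in λ
2. Z is the midpoint of FV ⇒ Z is an affine combination of earlier points and hence also affine-linear in λ
Every point depending on V is an affine combination of V and λ-independent points, so each such coordinate is linear in λ; the λ² term in each signed area is a multiple of (F−P)×(F−P) = 0, so 2·[VBK] and 2·[ZBP] are each linear in λ. Evaluating at λ=0 and λ=1:
  2·[VBK] = 1,   2·[ZBP] = 1/2·λ + 1/2
So [VBK]:[ZBP] = (1) / (1/2·λ + 1/2). Setting this equal to 7/6:
  1 = 7/6·(1/2·λ + 1/2)  ⇒  λ = 5/7
Then r = λ/(1−λ) = (5/7)/(2/7) = 5/2. Check: with r = 5/2, V = (1, -2/7) and [VBK]:[ZBP] = 7/6 as required.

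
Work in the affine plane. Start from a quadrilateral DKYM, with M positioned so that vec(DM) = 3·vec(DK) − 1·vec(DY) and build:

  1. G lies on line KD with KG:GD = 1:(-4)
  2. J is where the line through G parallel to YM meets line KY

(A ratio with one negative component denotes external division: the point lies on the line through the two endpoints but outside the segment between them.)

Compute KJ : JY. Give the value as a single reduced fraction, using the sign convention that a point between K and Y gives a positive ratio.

KJ:JY = 2

Set D = (0, 0), K = (1, 0), Y = (0, 1), M = (3, -1); any affine frame gives the same invariant.
1. G lies on line KD with KG:GD = 1:(-4) ⇒ G = (4/3, 0)
2. J is where the line through G parallel to YM meets line KY ⇒ J = (1/3, 2/3)
J = K + t·(Y−K) with t = 2/3, so KJ:JY = t:(1−t) = 2/3:1/3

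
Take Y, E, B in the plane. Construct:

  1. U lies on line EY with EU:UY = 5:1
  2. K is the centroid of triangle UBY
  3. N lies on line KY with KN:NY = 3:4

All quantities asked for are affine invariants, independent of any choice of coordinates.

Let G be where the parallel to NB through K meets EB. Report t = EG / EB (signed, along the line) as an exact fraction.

Set Y = (0, 0), E = (1, 0), B = (0, 1); any affine frame gives the same invariant.
1. U lies on line EY with EU:UY = 5:1 ⇒ U = (1/6, 0)
2. K is the centroid of triangle UBY ⇒ K = (1/18, 1/3)
3. N lies on line KY with KN:NY = 3:4 ⇒ N = (2/63, 4/21)
through K parallel to NB: direction (-2/63, 17/21); meets EB at G = (3/98, 95/98)
G = E + t·(B−E) with t = 95/98

t = 95/98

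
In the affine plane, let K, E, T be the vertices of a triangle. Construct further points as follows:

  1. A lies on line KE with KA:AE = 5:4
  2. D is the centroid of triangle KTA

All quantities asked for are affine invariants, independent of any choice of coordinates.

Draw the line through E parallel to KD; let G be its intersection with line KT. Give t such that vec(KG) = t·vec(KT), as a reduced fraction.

t = -9/5

Set K = (0, 0), E = (1, 0), T = (0, 1); any affine frame gives the same invariant.
1. A lies on line KE with KA:AE = 5:4 ⇒ A = (5/9, 0)
2. D is the centroid of triangle KTA ⇒ D = (5/27, 1/3)
through E parallel to KD: direction (5/27, 1/3); meets KT at G = (0, -9/5)
G = K + t·(T−K) with t = -9/5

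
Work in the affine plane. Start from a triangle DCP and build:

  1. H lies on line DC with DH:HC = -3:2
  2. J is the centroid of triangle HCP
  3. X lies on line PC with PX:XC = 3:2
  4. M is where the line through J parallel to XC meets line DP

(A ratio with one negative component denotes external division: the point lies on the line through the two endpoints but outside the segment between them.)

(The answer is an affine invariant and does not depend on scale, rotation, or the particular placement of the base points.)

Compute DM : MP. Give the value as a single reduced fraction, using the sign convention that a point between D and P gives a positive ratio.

Set D = (0, 0), C = (1, 0), P = (0, 1); any affine frame gives the same invariant.
1. H lies on line DC with DH:HC = -3:2 ⇒ H = (3, 0)
2. J is the centroid of triangle HCP ⇒ J = (4/3, 1/3)
3. X lies on line PC with PX:XC = 3:2 ⇒ X = (3/5, 2/5)
4. M is where the line through J parallel to XC meets line DP ⇒ M = (0, 5/3)
M = D + t·(P−D) with t = 5/3, so DM:MP = t:(1−t) = 5/3:-2/3

DM:MP = -5/2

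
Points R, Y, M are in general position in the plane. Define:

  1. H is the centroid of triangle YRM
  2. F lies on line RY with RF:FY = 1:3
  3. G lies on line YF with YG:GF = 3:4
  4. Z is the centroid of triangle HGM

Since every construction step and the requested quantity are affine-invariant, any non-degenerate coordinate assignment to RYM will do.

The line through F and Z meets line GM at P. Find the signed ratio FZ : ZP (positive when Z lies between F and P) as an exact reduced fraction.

Set R = (0, 0), Y = (1, 0), M = (0, 1); any affine frame gives the same invariant.
1. H is the centroid of triangle YRM ⇒ H = (1/3, 1/3)
2. F lies on line RY with RF:FY = 1:3 ⇒ F = (1/4, 0)
3. G lies on line YF with YG:GF = 3:4 ⇒ G = (19/28, 0)
4. Z is the centroid of triangle HGM ⇒ Z = (85/252, 4/9)
line FZ meets GM at P = (475/1372, 24/49)
Z = F + t·(P−F) with t = 49/54, so FZ:ZP = 49/54:5/54

FZ:ZP = 49/5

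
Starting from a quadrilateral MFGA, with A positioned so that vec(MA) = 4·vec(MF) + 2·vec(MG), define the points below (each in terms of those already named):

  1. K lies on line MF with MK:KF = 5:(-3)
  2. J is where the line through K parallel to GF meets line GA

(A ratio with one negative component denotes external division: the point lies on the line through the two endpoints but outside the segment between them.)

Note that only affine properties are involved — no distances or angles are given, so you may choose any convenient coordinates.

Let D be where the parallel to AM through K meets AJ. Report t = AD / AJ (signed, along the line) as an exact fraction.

t = -25/14

Set M = (0, 0), F = (1, 0), G = (0, 1), A = (4, 2); any affine frame gives the same invariant.
1. K lies on line MF with MK:KF = 5:(-3) ⇒ K = (5/2, 0)
2. J is where the line through K parallel to GF meets line GA ⇒ J = (6/5, 13/10)
through K parallel to AM: direction (-4, -2); meets AJ at D = (9, 13/4)
D = A + t·(J−A) with t = -25/14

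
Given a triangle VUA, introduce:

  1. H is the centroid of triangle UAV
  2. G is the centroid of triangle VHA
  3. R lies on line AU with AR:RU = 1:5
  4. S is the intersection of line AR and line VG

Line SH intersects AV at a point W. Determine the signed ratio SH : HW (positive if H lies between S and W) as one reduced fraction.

Assign V = (0, 0), U = (1, 0), A = (0, 1) — the answer is frame-independent, so this choice is without loss of generality.
1. H is the centroid of triangle UAV ⇒ H = (1/3, 1/3)
2. G is the centroid of triangle VHA ⇒ G = (1/9, 4/9)
3. R lies on line AU with AR:RU = 1:5 ⇒ R = (1/6, 5/6)
4. S is the intersection of line AR and line VG ⇒ S = (1/5, 4/5)
line SH meets AV at W = (0, 3/2)
H = S + t·(W−S) with t = -2/3, so SH:HW = -2/3:5/3

SH:HW = -2/5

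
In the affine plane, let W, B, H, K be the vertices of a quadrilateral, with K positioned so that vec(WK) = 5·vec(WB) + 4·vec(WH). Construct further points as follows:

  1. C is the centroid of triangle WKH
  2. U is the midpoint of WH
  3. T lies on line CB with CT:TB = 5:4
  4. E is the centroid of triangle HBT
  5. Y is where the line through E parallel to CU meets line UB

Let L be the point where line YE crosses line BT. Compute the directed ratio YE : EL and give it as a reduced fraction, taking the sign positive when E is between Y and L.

YE:EL = 25/42

Work in coordinates with W = (0, 0), B = (1, 0), H = (0, 1), K = (5, 4).
1. C is the centroid of triangle WKH ⇒ C = (5/3, 5/3)
2. U is the midpoint of WH ⇒ U = (0, 1/2)
3. T lies on line CB with CT:TB = 5:4 ⇒ T = (35/27, 20/27)
4. E is the centroid of triangle HBT ⇒ E = (62/81, 47/81)
5. Y is where the line through E parallel to CU meets line UB ⇒ Y = (41/108, 67/216)
line YE meets BT at L = (229/162, 335/324)
E = Y + t·(L−Y) with t = 25/67, so YE:EL = 25/67:42/67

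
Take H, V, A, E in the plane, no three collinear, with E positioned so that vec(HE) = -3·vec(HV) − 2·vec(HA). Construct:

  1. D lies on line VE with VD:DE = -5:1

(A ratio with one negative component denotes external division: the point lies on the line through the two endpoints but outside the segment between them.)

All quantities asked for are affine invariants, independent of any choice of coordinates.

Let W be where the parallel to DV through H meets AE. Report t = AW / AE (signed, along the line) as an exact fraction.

Choose coordinates H = (0, 0), V = (1, 0), A = (0, 1), E = (-3, -2).
1. D lies on line VE with VD:DE = -5:1 ⇒ D = (-4, -5/2)
through H parallel to DV: direction (5, 5/2); meets AE at W = (-2, -1)
W = A + t·(E−A) with t = 2/3

t = 2/3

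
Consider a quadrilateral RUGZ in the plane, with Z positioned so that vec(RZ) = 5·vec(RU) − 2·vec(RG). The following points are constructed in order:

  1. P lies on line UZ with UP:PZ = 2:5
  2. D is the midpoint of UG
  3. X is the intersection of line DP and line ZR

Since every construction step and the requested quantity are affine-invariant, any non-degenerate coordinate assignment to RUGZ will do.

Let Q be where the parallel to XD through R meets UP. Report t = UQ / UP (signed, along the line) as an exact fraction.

t = -15/4

Work in coordinates with R = (0, 0), U = (1, 0), G = (0, 1), Z = (5, -2).
1. P lies on line UZ with UP:PZ = 2:5 ⇒ P = (15/7, -4/7)
2. D is the midpoint of UG ⇒ D = (1/2, 1/2)
3. X is the intersection of line DP and line ZR ⇒ X = (95/29, -38/29)
through R parallel to XD: direction (-161/58, 105/58); meets UP at Q = (-23/7, 15/7)
Q = U + t·(P−U) with t = -15/4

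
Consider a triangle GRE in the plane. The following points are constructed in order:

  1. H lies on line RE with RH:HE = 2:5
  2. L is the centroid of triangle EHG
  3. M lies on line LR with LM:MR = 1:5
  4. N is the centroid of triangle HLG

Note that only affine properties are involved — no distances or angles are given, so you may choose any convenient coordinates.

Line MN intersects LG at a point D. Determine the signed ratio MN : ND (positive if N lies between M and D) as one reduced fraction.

MN:ND = -1/10

Set G = (0, 0), R = (1, 0), E = (0, 1); any affine frame gives the same invariant.
1. H lies on line RE with RH:HE = 2:5 ⇒ H = (5/7, 2/7)
2. L is the centroid of triangle EHG ⇒ L = (5/21, 3/7)
3. M lies on line LR with LM:MR = 1:5 ⇒ M = (23/63, 5/14)
4. N is the centroid of triangle HLG ⇒ N = (20/63, 5/21)
line MN meets LG at D = (50/63, 10/7)
N = M + t·(D−M) with t = -1/9, so MN:ND = -1/9:10/9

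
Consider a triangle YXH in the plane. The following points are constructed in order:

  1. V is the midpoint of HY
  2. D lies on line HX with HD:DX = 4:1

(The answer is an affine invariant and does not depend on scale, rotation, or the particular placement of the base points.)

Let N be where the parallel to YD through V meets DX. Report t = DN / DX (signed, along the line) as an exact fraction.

t = -2

Choose coordinates Y = (0, 0), X = (1, 0), H = (0, 1).
1. V is the midpoint of HY ⇒ V = (0, 1/2)
2. D lies on line HX with HD:DX = 4:1 ⇒ D = (4/5, 1/5)
through V parallel to YD: direction (4/5, 1/5); meets DX at N = (2/5, 3/5)
N = D + t·(X−D) with t = -2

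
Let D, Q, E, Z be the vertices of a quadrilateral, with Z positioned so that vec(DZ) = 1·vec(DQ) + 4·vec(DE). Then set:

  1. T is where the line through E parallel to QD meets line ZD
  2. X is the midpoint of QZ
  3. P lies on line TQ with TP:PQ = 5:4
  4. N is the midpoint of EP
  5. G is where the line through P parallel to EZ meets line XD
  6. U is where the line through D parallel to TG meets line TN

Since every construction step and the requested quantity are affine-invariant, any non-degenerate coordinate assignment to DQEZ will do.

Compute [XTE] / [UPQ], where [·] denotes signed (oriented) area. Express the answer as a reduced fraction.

Work in coordinates with D = (0, 0), Q = (1, 0), E = (0, 1), Z = (1, 4).
1. T is where the line through E parallel to QD meets line ZD ⇒ T = (1/4, 1)
2. X is the midpoint of QZ ⇒ X = (1, 2)
3. P lies on line TQ with TP:PQ = 5:4 ⇒ P = (2/3, 4/9)
4. N is the midpoint of EP ⇒ N = (1/3, 13/18)
5. G is where the line through P parallel to EZ meets line XD ⇒ G = (14/9, 28/9)
6. U is where the line through D parallel to TG meets line TN ⇒ U = (517/1396, 209/349)
2·[XTE] = -1/4, 2·[UPQ] = -28/349
[XTE]:[UPQ] = -1/4:-28/349 = 349/112

[XTE]:[UPQ] = 349/112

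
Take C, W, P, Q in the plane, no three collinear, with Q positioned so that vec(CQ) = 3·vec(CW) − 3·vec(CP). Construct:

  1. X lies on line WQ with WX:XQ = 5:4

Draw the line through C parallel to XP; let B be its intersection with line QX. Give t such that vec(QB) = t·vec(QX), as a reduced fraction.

t = -15/4

Set C = (0, 0), W = (1, 0), P = (0, 1), Q = (3, -3); any affine frame gives the same invariant.
1. X lies on line WQ with WX:XQ = 5:4 ⇒ X = (19/9, -5/3)
through C parallel to XP: direction (-19/9, 8/3); meets QX at B = (19/3, -8)
B = Q + t·(X−Q) with t = -15/4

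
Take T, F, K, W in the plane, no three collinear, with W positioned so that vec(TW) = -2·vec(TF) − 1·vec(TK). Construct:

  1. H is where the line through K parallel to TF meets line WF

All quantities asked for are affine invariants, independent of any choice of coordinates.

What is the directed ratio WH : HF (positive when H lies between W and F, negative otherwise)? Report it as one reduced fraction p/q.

WH:HF = -2

Choose coordinates T = (0, 0), F = (1, 0), K = (0, 1), W = (-2, -1).
1. H is where the line through K parallel to TF meets line WF ⇒ H = (4, 1)
H = W + t·(F−W) with t = 2, so WH:HF = t:(1−t) = 2:-1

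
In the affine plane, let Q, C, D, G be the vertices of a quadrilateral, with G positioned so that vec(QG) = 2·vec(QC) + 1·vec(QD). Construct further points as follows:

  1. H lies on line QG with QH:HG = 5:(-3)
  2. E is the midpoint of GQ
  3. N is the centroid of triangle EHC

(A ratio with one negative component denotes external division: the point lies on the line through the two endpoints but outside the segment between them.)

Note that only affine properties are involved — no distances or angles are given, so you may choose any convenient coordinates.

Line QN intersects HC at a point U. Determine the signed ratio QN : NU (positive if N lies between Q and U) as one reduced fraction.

Set Q = (0, 0), C = (1, 0), D = (0, 1), G = (2, 1); any affine frame gives the same invariant.
1. H lies on line QG with QH:HG = 5:(-3) ⇒ H = (5, 5/2)
2. E is the midpoint of GQ ⇒ E = (1, 1/2)
3. N is the centroid of triangle EHC ⇒ N = (7/3, 1)
line QN meets HC at U = (35/11, 15/11)
N = Q + t·(U−Q) with t = 11/15, so QN:NU = 11/15:4/15

QN:NU = 11/4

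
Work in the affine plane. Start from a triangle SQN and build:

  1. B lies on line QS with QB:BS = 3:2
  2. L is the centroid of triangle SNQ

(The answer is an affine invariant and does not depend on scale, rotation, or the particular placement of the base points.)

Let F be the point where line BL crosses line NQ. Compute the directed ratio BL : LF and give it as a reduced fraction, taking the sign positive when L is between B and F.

BL:LF = 4/5

Choose coordinates S = (0, 0), Q = (1, 0), N = (0, 1).
1. B lies on line QS with QB:BS = 3:2 ⇒ B = (2/5, 0)
2. L is the centroid of triangle SNQ ⇒ L = (1/3, 1/3)
line BL meets NQ at F = (1/4, 3/4)
L = B + t·(F−B) with t = 4/9, so BL:LF = 4/9:5/9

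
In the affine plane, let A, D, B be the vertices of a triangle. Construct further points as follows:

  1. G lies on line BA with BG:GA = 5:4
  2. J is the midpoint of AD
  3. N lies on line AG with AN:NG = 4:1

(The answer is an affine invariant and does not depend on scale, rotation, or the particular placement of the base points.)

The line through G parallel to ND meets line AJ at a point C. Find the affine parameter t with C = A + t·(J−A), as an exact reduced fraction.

Assign A = (0, 0), D = (1, 0), B = (0, 1) — the answer is frame-independent, so this choice is without loss of generality.
1. G lies on line BA with BG:GA = 5:4 ⇒ G = (0, 4/9)
2. J is the midpoint of AD ⇒ J = (1/2, 0)
3. N lies on line AG with AN:NG = 4:1 ⇒ N = (0, 16/45)
through G parallel to ND: direction (1, -16/45); meets AJ at C = (5/4, 0)
C = A + t·(J−A) with t = 5/2

t = 5/2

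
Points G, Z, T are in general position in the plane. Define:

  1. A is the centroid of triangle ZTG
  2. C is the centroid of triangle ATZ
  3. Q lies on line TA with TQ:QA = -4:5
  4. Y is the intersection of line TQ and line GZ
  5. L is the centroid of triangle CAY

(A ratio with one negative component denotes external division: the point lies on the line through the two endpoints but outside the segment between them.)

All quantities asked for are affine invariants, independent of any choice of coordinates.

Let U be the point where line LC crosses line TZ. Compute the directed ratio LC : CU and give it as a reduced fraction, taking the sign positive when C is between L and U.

LC:CU = 11/6

Set G = (0, 0), Z = (1, 0), T = (0, 1); any affine frame gives the same invariant.
1. A is the centroid of triangle ZTG ⇒ A = (1/3, 1/3)
2. C is the centroid of triangle ATZ ⇒ C = (4/9, 4/9)
3. Q lies on line TA with TQ:QA = -4:5 ⇒ Q = (-4/3, 11/3)
4. Y is the intersection of line TQ and line GZ ⇒ Y = (1/2, 0)
5. L is the centroid of triangle CAY ⇒ L = (23/54, 7/27)
line LC meets TZ at U = (5/11, 6/11)
C = L + t·(U−L) with t = 11/17, so LC:CU = 11/17:6/17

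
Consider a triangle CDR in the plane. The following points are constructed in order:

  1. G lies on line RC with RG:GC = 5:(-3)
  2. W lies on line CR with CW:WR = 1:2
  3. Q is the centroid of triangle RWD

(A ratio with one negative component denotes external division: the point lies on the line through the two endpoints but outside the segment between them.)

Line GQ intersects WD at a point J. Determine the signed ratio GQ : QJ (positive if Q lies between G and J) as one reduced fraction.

Work in coordinates with C = (0, 0), D = (1, 0), R = (0, 1).
1. G lies on line RC with RG:GC = 5:(-3) ⇒ G = (0, -3/2)
2. W lies on line CR with CW:WR = 1:2 ⇒ W = (0, 1/3)
3. Q is the centroid of triangle RWD ⇒ Q = (1/3, 4/9)
line GQ meets WD at J = (11/37, 26/111)
Q = G + t·(J−G) with t = 37/33, so GQ:QJ = 37/33:-4/33

GQ:QJ = -37/4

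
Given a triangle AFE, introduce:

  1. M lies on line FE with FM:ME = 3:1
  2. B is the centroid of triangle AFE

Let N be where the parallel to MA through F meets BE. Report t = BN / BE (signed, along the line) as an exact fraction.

Work in coordinates with A = (0, 0), F = (1, 0), E = (0, 1).
1. M lies on line FE with FM:ME = 3:1 ⇒ M = (1/4, 3/4)
2. B is the centroid of triangle AFE ⇒ B = (1/3, 1/3)
through F parallel to MA: direction (-1/4, -3/4); meets BE at N = (4/5, -3/5)
N = B + t·(E−B) with t = -7/5

t = -7/5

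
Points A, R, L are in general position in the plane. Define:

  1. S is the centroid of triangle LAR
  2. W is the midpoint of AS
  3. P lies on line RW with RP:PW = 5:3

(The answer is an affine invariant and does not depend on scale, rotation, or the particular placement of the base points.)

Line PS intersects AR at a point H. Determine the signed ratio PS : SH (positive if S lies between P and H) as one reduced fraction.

PS:SH = -11/16

Choose coordinates A = (0, 0), R = (1, 0), L = (0, 1).
1. S is the centroid of triangle LAR ⇒ S = (1/3, 1/3)
2. W is the midpoint of AS ⇒ W = (1/6, 1/6)
3. P lies on line RW with RP:PW = 5:3 ⇒ P = (23/48, 5/48)
line PS meets AR at H = (6/11, 0)
S = P + t·(H−P) with t = -11/5, so PS:SH = -11/5:16/5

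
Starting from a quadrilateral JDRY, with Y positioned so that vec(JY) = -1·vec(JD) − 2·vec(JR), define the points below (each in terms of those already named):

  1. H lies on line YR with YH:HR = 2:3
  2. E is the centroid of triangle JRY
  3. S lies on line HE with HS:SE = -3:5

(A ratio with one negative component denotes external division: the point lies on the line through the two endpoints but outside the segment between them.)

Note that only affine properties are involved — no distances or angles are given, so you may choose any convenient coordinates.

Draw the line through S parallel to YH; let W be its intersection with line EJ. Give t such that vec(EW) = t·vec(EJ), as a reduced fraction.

t = -5/4

Assign J = (0, 0), D = (1, 0), R = (0, 1), Y = (-1, -2) — the answer is frame-independent, so this choice is without loss of generality.
1. H lies on line YR with YH:HR = 2:3 ⇒ H = (-3/5, -4/5)
2. E is the centroid of triangle JRY ⇒ E = (-1/3, -1/3)
3. S lies on line HE with HS:SE = -3:5 ⇒ S = (-1, -3/2)
through S parallel to YH: direction (2/5, 6/5); meets EJ at W = (-3/4, -3/4)
W = E + t·(J−E) with t = -5/4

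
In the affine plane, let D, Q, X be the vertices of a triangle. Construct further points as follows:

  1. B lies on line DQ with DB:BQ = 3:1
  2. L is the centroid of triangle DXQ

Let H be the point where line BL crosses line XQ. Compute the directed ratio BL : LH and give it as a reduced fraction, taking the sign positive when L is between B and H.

BL:LH = -1/4

Work in coordinates with D = (0, 0), Q = (1, 0), X = (0, 1).
1. B lies on line DQ with DB:BQ = 3:1 ⇒ B = (3/4, 0)
2. L is the centroid of triangle DXQ ⇒ L = (1/3, 1/3)
line BL meets XQ at H = (2, -1)
L = B + t·(H−B) with t = -1/3, so BL:LH = -1/3:4/3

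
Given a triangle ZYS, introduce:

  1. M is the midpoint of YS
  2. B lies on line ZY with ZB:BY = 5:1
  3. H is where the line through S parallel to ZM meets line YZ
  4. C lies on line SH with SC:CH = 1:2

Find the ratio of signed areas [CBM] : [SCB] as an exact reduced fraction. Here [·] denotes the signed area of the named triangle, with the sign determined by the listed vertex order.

Assign Z = (0, 0), Y = (1, 0), S = (0, 1) — the answer is frame-independent, so this choice is without loss of generality.
1. M is the midpoint of YS ⇒ M = (1/2, 1/2)
2. B lies on line ZY with ZB:BY = 5:1 ⇒ B = (5/6, 0)
3. H is where the line through S parallel to ZM meets line YZ ⇒ H = (-1, 0)
4. C lies on line SH with SC:CH = 1:2 ⇒ C = (-1/3, 2/3)
2·[CBM] = 13/36, 2·[SCB] = 11/18
[CBM]:[SCB] = 13/36:11/18 = 13/22

[CBM]:[SCB] = 13/22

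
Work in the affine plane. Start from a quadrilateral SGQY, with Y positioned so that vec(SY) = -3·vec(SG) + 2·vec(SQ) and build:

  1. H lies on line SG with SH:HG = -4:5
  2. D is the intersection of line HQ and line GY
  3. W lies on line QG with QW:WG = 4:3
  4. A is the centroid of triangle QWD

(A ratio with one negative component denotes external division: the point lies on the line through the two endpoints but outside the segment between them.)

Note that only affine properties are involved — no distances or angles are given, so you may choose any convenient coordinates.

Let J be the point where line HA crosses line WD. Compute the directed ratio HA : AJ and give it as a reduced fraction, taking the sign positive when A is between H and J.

Set S = (0, 0), G = (1, 0), Q = (0, 1), Y = (-3, 2); any affine frame gives the same invariant.
1. H lies on line SG with SH:HG = -4:5 ⇒ H = (-4, 0)
2. D is the intersection of line HQ and line GY ⇒ D = (-2/3, 5/6)
3. W lies on line QG with QW:WG = 4:3 ⇒ W = (4/7, 3/7)
4. A is the centroid of triangle QWD ⇒ A = (-2/63, 95/126)
line HA meets WD at J = (-47/168, 475/672)
A = H + t·(J−H) with t = 16/15, so HA:AJ = 16/15:-1/15

HA:AJ = -16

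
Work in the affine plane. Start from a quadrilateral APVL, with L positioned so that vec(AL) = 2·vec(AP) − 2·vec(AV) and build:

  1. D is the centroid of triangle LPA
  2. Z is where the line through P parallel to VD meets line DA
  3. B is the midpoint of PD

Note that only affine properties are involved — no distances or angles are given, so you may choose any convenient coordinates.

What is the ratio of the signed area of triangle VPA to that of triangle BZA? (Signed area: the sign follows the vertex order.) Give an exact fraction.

[VPA]:[BZA] = 9/5

Set A = (0, 0), P = (1, 0), V = (0, 1), L = (2, -2); any affine frame gives the same invariant.
1. D is the centroid of triangle LPA ⇒ D = (1, -2/3)
2. Z is where the line through P parallel to VD meets line DA ⇒ Z = (5/3, -10/9)
3. B is the midpoint of PD ⇒ B = (1, -1/3)
2·[VPA] = -1, 2·[BZA] = -5/9
[VPA]:[BZA] = -1:-5/9 = 9/5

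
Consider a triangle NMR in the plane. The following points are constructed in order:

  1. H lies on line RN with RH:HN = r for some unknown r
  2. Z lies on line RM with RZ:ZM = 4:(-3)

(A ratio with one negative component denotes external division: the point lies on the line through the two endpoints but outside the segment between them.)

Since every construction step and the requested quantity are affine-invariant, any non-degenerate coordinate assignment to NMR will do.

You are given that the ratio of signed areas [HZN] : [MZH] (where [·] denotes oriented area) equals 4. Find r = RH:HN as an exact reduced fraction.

r = 1/3

Choose coordinates N = (0, 0), M = (1, 0), R = (0, 1).
1. With RH:HN = r, write λ = r/(r+1) so H = R + λ·(N−R); H is affine-linear in λ
2. Z lies on line RM with RZ:ZM = 4:(-3) ⇒ Z = (4, -3)
Every point depending on H is an affine combination of H and λ-independent points, so each such coordinate is linear in λ; the λ² term in each signed area is a multiple of (N−R)×(N−R) = 0, so 2·[HZN] and 2·[MZH] are each linear in λ. Evaluating at λ=0 and λ=1:
  2·[HZN] = 4·λ − 4,   2·[MZH] = -3·λ
So [HZN]:[MZH] = (4·λ − 4) / (-3·λ). Setting this equal to 4:
  4·λ − 4 = 4·(-3·λ)  ⇒  λ = 1/4
Then r = λ/(1−λ) = (1/4)/(3/4) = 1/3. Check: with r = 1/3, H = (0, 3/4) and [HZN]:[MZH] = 4 as required.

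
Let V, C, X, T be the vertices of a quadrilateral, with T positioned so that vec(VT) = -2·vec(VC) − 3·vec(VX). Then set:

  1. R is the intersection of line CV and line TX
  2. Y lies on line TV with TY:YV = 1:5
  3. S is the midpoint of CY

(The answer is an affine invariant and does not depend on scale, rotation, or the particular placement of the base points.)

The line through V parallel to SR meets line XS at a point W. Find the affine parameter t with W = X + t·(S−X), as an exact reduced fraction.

t = 4/19

Choose coordinates V = (0, 0), C = (1, 0), X = (0, 1), T = (-2, -3).
1. R is the intersection of line CV and line TX ⇒ R = (-1/2, 0)
2. Y lies on line TV with TY:YV = 1:5 ⇒ Y = (-5/3, -5/2)
3. S is the midpoint of CY ⇒ S = (-1/3, -5/4)
through V parallel to SR: direction (-1/6, 5/4); meets XS at W = (-4/57, 10/19)
W = X + t·(S−X) with t = 4/19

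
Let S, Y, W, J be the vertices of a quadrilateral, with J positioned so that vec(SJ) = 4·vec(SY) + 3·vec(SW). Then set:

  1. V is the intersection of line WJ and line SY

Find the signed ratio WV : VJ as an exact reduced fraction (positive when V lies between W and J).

WV:VJ = -1/3

Assign S = (0, 0), Y = (1, 0), W = (0, 1), J = (4, 3) — the answer is frame-independent, so this choice is without loss of generality.
1. V is the intersection of line WJ and line SY ⇒ V = (-2, 0)
V = W + t·(J−W) with t = -1/2, so WV:VJ = t:(1−t) = -1/2:3/2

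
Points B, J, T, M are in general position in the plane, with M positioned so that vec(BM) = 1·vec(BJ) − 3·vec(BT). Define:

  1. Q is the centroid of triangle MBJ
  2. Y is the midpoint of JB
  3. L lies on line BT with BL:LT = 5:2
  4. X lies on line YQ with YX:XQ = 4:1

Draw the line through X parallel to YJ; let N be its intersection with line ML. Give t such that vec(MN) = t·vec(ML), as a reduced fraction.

t = 77/130

Assign B = (0, 0), J = (1, 0), T = (0, 1), M = (1, -3) — the answer is frame-independent, so this choice is without loss of generality.
1. Q is the centroid of triangle MBJ ⇒ Q = (2/3, -1)
2. Y is the midpoint of JB ⇒ Y = (1/2, 0)
3. L lies on line BT with BL:LT = 5:2 ⇒ L = (0, 5/7)
4. X lies on line YQ with YX:XQ = 4:1 ⇒ X = (19/30, -4/5)
through X parallel to YJ: direction (1/2, 0); meets ML at N = (53/130, -4/5)
N = M + t·(L−M) with t = 77/130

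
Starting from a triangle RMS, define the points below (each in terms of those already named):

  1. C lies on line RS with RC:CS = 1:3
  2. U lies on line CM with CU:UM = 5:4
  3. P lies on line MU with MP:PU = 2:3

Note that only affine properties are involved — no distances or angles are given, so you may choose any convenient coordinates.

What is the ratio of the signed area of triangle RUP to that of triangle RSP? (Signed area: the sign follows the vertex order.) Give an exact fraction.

Work in coordinates with R = (0, 0), M = (1, 0), S = (0, 1).
1. C lies on line RS with RC:CS = 1:3 ⇒ C = (0, 1/4)
2. U lies on line CM with CU:UM = 5:4 ⇒ U = (5/9, 1/9)
3. P lies on line MU with MP:PU = 2:3 ⇒ P = (37/45, 2/45)
2·[RUP] = -1/15, 2·[RSP] = -37/45
[RUP]:[RSP] = -1/15:-37/45 = 3/37

[RUP]:[RSP] = 3/37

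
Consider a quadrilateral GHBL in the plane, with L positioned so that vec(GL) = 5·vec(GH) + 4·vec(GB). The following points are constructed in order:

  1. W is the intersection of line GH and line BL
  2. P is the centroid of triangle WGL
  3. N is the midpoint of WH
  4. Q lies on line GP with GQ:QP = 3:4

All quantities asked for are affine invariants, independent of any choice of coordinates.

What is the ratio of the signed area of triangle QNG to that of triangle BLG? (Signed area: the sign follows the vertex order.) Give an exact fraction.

[QNG]:[BLG] = -4/105

Choose coordinates G = (0, 0), H = (1, 0), B = (0, 1), L = (5, 4).
1. W is the intersection of line GH and line BL ⇒ W = (-5/3, 0)
2. P is the centroid of triangle WGL ⇒ P = (10/9, 4/3)
3. N is the midpoint of WH ⇒ N = (-1/3, 0)
4. Q lies on line GP with GQ:QP = 3:4 ⇒ Q = (10/21, 4/7)
2·[QNG] = 4/21, 2·[BLG] = -5
[QNG]:[BLG] = 4/21:-5 = -4/105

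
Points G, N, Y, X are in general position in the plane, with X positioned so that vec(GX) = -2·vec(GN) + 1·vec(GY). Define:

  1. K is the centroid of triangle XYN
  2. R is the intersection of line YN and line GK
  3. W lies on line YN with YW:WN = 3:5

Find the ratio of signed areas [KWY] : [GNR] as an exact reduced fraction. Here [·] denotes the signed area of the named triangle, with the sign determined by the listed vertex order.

Set G = (0, 0), N = (1, 0), Y = (0, 1), X = (-2, 1); any affine frame gives the same invariant.
1. K is the centroid of triangle XYN ⇒ K = (-1/3, 2/3)
2. R is the intersection of line YN and line GK ⇒ R = (-1, 2)
3. W lies on line YN with YW:WN = 3:5 ⇒ W = (3/8, 5/8)
2·[KWY] = 1/4, 2·[GNR] = 2
[KWY]:[GNR] = 1/4:2 = 1/8

[KWY]:[GNR] = 1/8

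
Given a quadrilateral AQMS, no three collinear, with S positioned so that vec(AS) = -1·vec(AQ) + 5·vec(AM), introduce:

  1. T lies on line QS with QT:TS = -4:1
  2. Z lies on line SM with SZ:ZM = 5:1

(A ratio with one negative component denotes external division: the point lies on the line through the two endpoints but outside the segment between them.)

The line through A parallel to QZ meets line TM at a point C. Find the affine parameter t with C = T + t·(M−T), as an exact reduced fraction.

t = 30/23

Work in coordinates with A = (0, 0), Q = (1, 0), M = (0, 1), S = (-1, 5).
1. T lies on line QS with QT:TS = -4:1 ⇒ T = (-5/3, 20/3)
2. Z lies on line SM with SZ:ZM = 5:1 ⇒ Z = (-1/6, 5/3)
through A parallel to QZ: direction (-7/6, 5/3); meets TM at C = (35/69, -50/69)
C = T + t·(M−T) with t = 30/23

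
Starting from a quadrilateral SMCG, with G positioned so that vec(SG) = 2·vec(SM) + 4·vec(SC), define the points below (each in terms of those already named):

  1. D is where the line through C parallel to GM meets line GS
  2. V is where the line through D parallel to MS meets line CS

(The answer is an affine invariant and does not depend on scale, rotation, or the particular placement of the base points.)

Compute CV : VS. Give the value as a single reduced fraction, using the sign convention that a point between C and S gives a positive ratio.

CV:VS = -2

Assign S = (0, 0), M = (1, 0), C = (0, 1), G = (2, 4) — the answer is frame-independent, so this choice is without loss of generality.
1. D is where the line through C parallel to GM meets line GS ⇒ D = (-1/2, -1)
2. V is where the line through D parallel to MS meets line CS ⇒ V = (0, -1)
V = C + t·(S−C) with t = 2, so CV:VS = t:(1−t) = 2:-1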